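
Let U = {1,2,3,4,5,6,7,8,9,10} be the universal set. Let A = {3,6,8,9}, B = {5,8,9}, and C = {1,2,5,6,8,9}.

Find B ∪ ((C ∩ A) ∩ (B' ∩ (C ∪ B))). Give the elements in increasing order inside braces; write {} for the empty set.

{5,6,8,9}

C ∩ A = {6,8,9}
B' = {1,2,3,4,6,7,10}
C ∪ B = {1,2,5,6,8,9}
B' ∩ (C ∪ B) = {1,2,6}
(C ∩ A) ∩ (B' ∩ (C ∪ B)) = {6}
B ∪ ((C ∩ A) ∩ (B' ∩ (C ∪ B))) = {5,6,8,9}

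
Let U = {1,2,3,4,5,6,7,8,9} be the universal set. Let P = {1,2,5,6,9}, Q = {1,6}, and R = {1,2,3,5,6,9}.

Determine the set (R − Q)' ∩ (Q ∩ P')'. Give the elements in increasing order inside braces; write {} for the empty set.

{1,4,6,7,8}

R − Q = {2,3,5,9}
(R − Q)' = {1,4,6,7,8}
P' = {3,4,7,8}
Q ∩ P' = {}
(Q ∩ P')' = {1,2,3,4,5,6,7,8,9}
(R − Q)' ∩ (Q ∩ P')' = {1,4,6,7,8}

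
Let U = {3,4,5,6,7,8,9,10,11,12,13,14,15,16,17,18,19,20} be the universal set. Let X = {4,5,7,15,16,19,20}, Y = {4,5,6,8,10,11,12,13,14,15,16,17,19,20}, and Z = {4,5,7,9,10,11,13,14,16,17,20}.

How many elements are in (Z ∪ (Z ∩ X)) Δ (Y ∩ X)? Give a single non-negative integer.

Z ∩ X = {4,5,7,16,20}
Z ∪ (Z ∩ X) = {4,5,7,9,10,11,13,14,16,17,20}
Y ∩ X = {4,5,15,16,19,20}
(Z ∪ (Z ∩ X)) Δ (Y ∩ X) = {7,9,10,11,13,14,15,17,19}
|(Z ∪ (Z ∩ X)) Δ (Y ∩ X)| = 9

9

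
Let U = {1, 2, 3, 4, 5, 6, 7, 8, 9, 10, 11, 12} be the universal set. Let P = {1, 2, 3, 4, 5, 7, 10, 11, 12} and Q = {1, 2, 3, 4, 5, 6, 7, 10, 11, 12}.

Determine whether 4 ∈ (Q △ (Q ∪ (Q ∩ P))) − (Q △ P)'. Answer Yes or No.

No

4 ∈ Q and 4 ∈ P, so 4 ∈ Q ∩ P
4 ∈ Q and 4 ∈ (Q ∩ P), so 4 ∈ Q ∪ (Q ∩ P)
4 ∈ Q and 4 ∈ (Q ∪ (Q ∩ P)), so 4 ∉ Q △ (Q ∪ (Q ∩ P))
4 ∈ Q and 4 ∈ P, so 4 ∉ Q △ P
4 ∈ (Q △ P)' since 4 ∉ (Q △ P)
4 ∉ (Q △ (Q ∪ (Q ∩ P))) and 4 ∈ (Q △ P)', so 4 ∉ (Q △ (Q ∪ (Q ∩ P))) − (Q △ P)'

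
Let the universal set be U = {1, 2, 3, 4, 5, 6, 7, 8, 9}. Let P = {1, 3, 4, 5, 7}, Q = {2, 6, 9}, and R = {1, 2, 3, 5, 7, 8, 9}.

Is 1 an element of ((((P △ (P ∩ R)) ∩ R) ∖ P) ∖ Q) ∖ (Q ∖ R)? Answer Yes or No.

1 ∈ P and 1 ∈ R, so 1 ∈ P ∩ R
1 ∈ P and 1 ∈ (P ∩ R), so 1 ∉ P △ (P ∩ R)
1 ∉ (P △ (P ∩ R)) and 1 ∈ R, so 1 ∉ (P △ (P ∩ R)) ∩ R
1 ∉ ((P △ (P ∩ R)) ∩ R) and 1 ∈ P, so 1 ∉ ((P △ (P ∩ R)) ∩ R) ∖ P
1 ∉ (((P △ (P ∩ R)) ∩ R) ∖ P) and 1 ∉ Q, so 1 ∉ (((P △ (P ∩ R)) ∩ R) ∖ P) ∖ Q
1 ∉ Q and 1 ∈ R, so 1 ∉ Q ∖ R
1 ∉ ((((P △ (P ∩ R)) ∩ R) ∖ P) ∖ Q) and 1 ∉ (Q ∖ R), so 1 ∉ ((((P △ (P ∩ R)) ∩ R) ∖ P) ∖ Q) ∖ (Q ∖ R)

No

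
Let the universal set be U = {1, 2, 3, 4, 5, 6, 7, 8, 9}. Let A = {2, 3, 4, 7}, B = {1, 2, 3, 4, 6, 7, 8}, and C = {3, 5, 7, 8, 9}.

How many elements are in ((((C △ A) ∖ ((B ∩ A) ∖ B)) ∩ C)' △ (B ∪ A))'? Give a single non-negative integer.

C △ A = {2, 4, 5, 8, 9}
B ∩ A = {2, 3, 4, 7}
(B ∩ A) ∖ B = {}
(C △ A) ∖ ((B ∩ A) ∖ B) = {2, 4, 5, 8, 9}
((C △ A) ∖ ((B ∩ A) ∖ B)) ∩ C = {5, 8, 9}
(((C △ A) ∖ ((B ∩ A) ∖ B)) ∩ C)' = {1, 2, 3, 4, 6, 7}
B ∪ A = {1, 2, 3, 4, 6, 7, 8}
(((C △ A) ∖ ((B ∩ A) ∖ B)) ∩ C)' △ (B ∪ A) = {8}
((((C △ A) ∖ ((B ∩ A) ∖ B)) ∩ C)' △ (B ∪ A))' = {1, 2, 3, 4, 5, 6, 7, 9}
|((((C △ A) ∖ ((B ∩ A) ∖ B)) ∩ C)' △ (B ∪ A))'| = 8

8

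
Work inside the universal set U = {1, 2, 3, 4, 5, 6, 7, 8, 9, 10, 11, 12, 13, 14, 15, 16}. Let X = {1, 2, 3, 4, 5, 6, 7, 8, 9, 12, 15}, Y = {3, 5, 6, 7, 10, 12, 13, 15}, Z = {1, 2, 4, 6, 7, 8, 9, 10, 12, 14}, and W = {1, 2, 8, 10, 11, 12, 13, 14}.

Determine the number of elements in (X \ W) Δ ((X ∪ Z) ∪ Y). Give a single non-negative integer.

X \ W = {3, 4, 5, 6, 7, 9, 15}
X ∪ Z = {1, 2, 3, 4, 5, 6, 7, 8, 9, 10, 12, 14, 15}
(X ∪ Z) ∪ Y = {1, 2, 3, 4, 5, 6, 7, 8, 9, 10, 12, 13, 14, 15}
(X \ W) Δ ((X ∪ Z) ∪ Y) = {1, 2, 8, 10, 12, 13, 14}
|(X \ W) Δ ((X ∪ Z) ∪ Y)| = 7

7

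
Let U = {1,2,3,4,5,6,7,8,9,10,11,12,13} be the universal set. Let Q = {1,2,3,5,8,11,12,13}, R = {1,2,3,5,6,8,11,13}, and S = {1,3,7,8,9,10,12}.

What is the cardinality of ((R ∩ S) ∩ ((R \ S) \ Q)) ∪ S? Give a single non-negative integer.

7

R ∩ S = {1,3,8}
R \ S = {2,5,6,11,13}
(R \ S) \ Q = {6}
(R ∩ S) ∩ ((R \ S) \ Q) = {}
((R ∩ S) ∩ ((R \ S) \ Q)) ∪ S = {1,3,7,8,9,10,12}
|((R ∩ S) ∩ ((R \ S) \ Q)) ∪ S| = 7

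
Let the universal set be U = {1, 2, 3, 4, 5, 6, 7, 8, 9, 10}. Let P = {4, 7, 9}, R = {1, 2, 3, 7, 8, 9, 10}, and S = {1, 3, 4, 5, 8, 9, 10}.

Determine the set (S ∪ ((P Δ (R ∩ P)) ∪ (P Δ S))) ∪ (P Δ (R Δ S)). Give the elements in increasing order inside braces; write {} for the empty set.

{1, 2, 3, 4, 5, 7, 8, 9, 10}

R ∩ P = {7, 9}
P Δ (R ∩ P) = {4}
P Δ S = {1, 3, 5, 7, 8, 10}
(P Δ (R ∩ P)) ∪ (P Δ S) = {1, 3, 4, 5, 7, 8, 10}
S ∪ ((P Δ (R ∩ P)) ∪ (P Δ S)) = {1, 3, 4, 5, 7, 8, 9, 10}
R Δ S = {2, 4, 5, 7}
P Δ (R Δ S) = {2, 5, 9}
(S ∪ ((P Δ (R ∩ P)) ∪ (P Δ S))) ∪ (P Δ (R Δ S)) = {1, 2, 3, 4, 5, 7, 8, 9, 10}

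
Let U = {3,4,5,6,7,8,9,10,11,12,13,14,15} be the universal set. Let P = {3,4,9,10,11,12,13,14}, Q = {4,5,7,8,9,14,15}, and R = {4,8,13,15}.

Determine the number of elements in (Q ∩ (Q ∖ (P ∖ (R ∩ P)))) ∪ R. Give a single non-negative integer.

R ∩ P = {4,13}
P ∖ (R ∩ P) = {3,9,10,11,12,14}
Q ∖ (P ∖ (R ∩ P)) = {4,5,7,8,15}
Q ∩ (Q ∖ (P ∖ (R ∩ P))) = {4,5,7,8,15}
(Q ∩ (Q ∖ (P ∖ (R ∩ P)))) ∪ R = {4,5,7,8,13,15}
|(Q ∩ (Q ∖ (P ∖ (R ∩ P)))) ∪ R| = 6

6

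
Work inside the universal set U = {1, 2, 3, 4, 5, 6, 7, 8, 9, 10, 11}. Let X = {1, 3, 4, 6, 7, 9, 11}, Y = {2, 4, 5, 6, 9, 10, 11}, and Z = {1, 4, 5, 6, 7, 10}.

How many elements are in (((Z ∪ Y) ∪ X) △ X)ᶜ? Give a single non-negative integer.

8

Z ∪ Y = {1, 2, 4, 5, 6, 7, 9, 10, 11}
(Z ∪ Y) ∪ X = {1, 2, 3, 4, 5, 6, 7, 9, 10, 11}
((Z ∪ Y) ∪ X) △ X = {2, 5, 10}
(((Z ∪ Y) ∪ X) △ X)ᶜ = {1, 3, 4, 6, 7, 8, 9, 11}
|(((Z ∪ Y) ∪ X) △ X)ᶜ| = 8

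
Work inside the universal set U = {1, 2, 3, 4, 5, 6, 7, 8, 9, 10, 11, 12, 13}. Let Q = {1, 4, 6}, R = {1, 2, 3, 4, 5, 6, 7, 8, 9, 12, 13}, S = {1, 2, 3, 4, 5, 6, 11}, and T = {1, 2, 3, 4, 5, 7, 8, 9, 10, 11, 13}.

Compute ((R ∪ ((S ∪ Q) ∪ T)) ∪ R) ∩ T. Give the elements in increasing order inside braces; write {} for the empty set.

{1, 2, 3, 4, 5, 7, 8, 9, 10, 11, 13}

S ∪ Q = {1, 2, 3, 4, 5, 6, 11}
(S ∪ Q) ∪ T = {1, 2, 3, 4, 5, 6, 7, 8, 9, 10, 11, 13}
R ∪ ((S ∪ Q) ∪ T) = {1, 2, 3, 4, 5, 6, 7, 8, 9, 10, 11, 12, 13}
(R ∪ ((S ∪ Q) ∪ T)) ∪ R = {1, 2, 3, 4, 5, 6, 7, 8, 9, 10, 11, 12, 13}
((R ∪ ((S ∪ Q) ∪ T)) ∪ R) ∩ T = {1, 2, 3, 4, 5, 7, 8, 9, 10, 11, 13}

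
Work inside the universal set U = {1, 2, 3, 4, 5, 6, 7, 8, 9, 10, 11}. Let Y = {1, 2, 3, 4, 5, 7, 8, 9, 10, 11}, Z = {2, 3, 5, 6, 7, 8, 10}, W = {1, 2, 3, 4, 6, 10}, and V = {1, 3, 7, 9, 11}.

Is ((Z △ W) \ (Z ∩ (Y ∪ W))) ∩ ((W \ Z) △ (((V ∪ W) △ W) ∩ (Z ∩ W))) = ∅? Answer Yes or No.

Z △ W = {1, 4, 5, 7, 8}
Y ∪ W = {1, 2, 3, 4, 5, 6, 7, 8, 9, 10, 11}
Z ∩ (Y ∪ W) = {2, 3, 5, 6, 7, 8, 10}
(Z △ W) \ (Z ∩ (Y ∪ W)) = {1, 4}
W \ Z = {1, 4}
V ∪ W = {1, 2, 3, 4, 6, 7, 9, 10, 11}
(V ∪ W) △ W = {7, 9, 11}
Z ∩ W = {2, 3, 6, 10}
((V ∪ W) △ W) ∩ (Z ∩ W) = {}
(W \ Z) △ (((V ∪ W) △ W) ∩ (Z ∩ W)) = {1, 4}
1 lies in both, so they are not disjoint.

No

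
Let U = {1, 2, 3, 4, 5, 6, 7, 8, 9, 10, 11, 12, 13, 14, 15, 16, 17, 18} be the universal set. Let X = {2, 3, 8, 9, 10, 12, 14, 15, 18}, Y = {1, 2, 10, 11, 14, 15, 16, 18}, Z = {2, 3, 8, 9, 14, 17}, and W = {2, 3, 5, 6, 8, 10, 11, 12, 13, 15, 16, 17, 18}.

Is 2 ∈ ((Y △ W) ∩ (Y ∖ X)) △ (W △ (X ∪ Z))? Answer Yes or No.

2 ∈ Y and 2 ∈ W, so 2 ∉ Y △ W
2 ∈ Y and 2 ∈ X, so 2 ∉ Y ∖ X
2 ∉ (Y △ W) and 2 ∉ (Y ∖ X), so 2 ∉ (Y △ W) ∩ (Y ∖ X)
2 ∈ X and 2 ∈ Z, so 2 ∈ X ∪ Z
2 ∈ W and 2 ∈ (X ∪ Z), so 2 ∉ W △ (X ∪ Z)
2 ∉ ((Y △ W) ∩ (Y ∖ X)) and 2 ∉ (W △ (X ∪ Z)), so 2 ∉ ((Y △ W) ∩ (Y ∖ X)) △ (W △ (X ∪ Z))

No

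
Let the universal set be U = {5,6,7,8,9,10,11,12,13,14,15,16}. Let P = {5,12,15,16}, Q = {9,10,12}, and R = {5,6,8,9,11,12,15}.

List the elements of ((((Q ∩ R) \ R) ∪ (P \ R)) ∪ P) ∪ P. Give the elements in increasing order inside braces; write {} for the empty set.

{5,12,15,16}

Q ∩ R = {9,12}
(Q ∩ R) \ R = {}
P \ R = {16}
((Q ∩ R) \ R) ∪ (P \ R) = {16}
(((Q ∩ R) \ R) ∪ (P \ R)) ∪ P = {5,12,15,16}
((((Q ∩ R) \ R) ∪ (P \ R)) ∪ P) ∪ P = {5,12,15,16}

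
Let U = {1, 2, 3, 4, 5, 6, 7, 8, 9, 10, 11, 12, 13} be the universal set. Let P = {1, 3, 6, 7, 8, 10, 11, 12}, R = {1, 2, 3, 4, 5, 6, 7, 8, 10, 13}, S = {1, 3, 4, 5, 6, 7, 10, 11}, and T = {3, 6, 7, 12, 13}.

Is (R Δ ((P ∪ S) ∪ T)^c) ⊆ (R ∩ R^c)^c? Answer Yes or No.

Yes

P ∪ S = {1, 3, 4, 5, 6, 7, 8, 10, 11, 12}
(P ∪ S) ∪ T = {1, 3, 4, 5, 6, 7, 8, 10, 11, 12, 13}
((P ∪ S) ∪ T)^c = {2, 9}
R Δ ((P ∪ S) ∪ T)^c = {1, 3, 4, 5, 6, 7, 8, 9, 10, 13}
R^c = {9, 11, 12}
R ∩ R^c = {}
(R ∩ R^c)^c = {1, 2, 3, 4, 5, 6, 7, 8, 9, 10, 11, 12, 13}
Every element of {1, 3, 4, 5, 6, 7, 8, 9, 10, 13} is in {1, 2, 3, 4, 5, 6, 7, 8, 9, 10, 11, 12, 13}, so R Δ ((P ∪ S) ∪ T)^c ⊆ (R ∩ R^c)^c.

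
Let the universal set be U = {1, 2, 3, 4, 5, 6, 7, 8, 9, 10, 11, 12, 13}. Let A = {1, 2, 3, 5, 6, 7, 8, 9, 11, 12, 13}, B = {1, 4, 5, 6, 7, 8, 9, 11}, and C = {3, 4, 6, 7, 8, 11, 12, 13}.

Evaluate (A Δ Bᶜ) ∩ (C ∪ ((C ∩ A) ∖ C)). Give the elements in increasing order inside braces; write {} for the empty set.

{6, 7, 8, 11}

Bᶜ = {2, 3, 10, 12, 13}
A Δ Bᶜ = {1, 5, 6, 7, 8, 9, 10, 11}
C ∩ A = {3, 6, 7, 8, 11, 12, 13}
(C ∩ A) ∖ C = {}
C ∪ ((C ∩ A) ∖ C) = {3, 4, 6, 7, 8, 11, 12, 13}
(A Δ Bᶜ) ∩ (C ∪ ((C ∩ A) ∖ C)) = {6, 7, 8, 11}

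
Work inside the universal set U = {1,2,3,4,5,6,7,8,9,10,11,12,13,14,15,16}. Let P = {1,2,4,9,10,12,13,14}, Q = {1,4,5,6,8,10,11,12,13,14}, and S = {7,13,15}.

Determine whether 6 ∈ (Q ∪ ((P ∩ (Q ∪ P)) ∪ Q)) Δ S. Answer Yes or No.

6 ∈ Q and 6 ∉ P, so 6 ∈ Q ∪ P
6 ∉ P and 6 ∈ (Q ∪ P), so 6 ∉ P ∩ (Q ∪ P)
6 ∉ (P ∩ (Q ∪ P)) and 6 ∈ Q, so 6 ∈ (P ∩ (Q ∪ P)) ∪ Q
6 ∈ Q and 6 ∈ ((P ∩ (Q ∪ P)) ∪ Q), so 6 ∈ Q ∪ ((P ∩ (Q ∪ P)) ∪ Q)
6 ∈ (Q ∪ ((P ∩ (Q ∪ P)) ∪ Q)) and 6 ∉ S, so 6 ∈ (Q ∪ ((P ∩ (Q ∪ P)) ∪ Q)) Δ S

Yes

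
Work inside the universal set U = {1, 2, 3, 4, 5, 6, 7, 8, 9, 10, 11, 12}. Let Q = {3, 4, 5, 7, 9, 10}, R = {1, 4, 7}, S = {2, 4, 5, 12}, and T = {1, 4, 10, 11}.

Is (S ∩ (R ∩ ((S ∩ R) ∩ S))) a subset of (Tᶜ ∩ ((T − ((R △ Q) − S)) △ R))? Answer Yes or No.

No

S ∩ R = {4}
(S ∩ R) ∩ S = {4}
R ∩ ((S ∩ R) ∩ S) = {4}
S ∩ (R ∩ ((S ∩ R) ∩ S)) = {4}
Tᶜ = {2, 3, 5, 6, 7, 8, 9, 12}
R △ Q = {1, 3, 5, 9, 10}
(R △ Q) − S = {1, 3, 9, 10}
T − ((R △ Q) − S) = {4, 11}
(T − ((R △ Q) − S)) △ R = {1, 7, 11}
Tᶜ ∩ ((T − ((R △ Q) − S)) △ R) = {7}
4 ∈ S ∩ (R ∩ ((S ∩ R) ∩ S)) but 4 ∉ Tᶜ ∩ ((T − ((R △ Q) − S)) △ R), so the inclusion fails.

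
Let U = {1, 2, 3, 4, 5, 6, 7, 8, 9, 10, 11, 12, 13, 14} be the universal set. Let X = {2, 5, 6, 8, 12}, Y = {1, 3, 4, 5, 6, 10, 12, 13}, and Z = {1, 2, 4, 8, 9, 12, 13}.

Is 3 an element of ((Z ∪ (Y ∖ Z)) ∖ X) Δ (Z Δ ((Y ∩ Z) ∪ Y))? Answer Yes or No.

No

3 ∈ Y and 3 ∉ Z, so 3 ∈ Y ∖ Z
3 ∉ Z and 3 ∈ (Y ∖ Z), so 3 ∈ Z ∪ (Y ∖ Z)
3 ∈ (Z ∪ (Y ∖ Z)) and 3 ∉ X, so 3 ∈ (Z ∪ (Y ∖ Z)) ∖ X
3 ∈ Y and 3 ∉ Z, so 3 ∉ Y ∩ Z
3 ∉ (Y ∩ Z) and 3 ∈ Y, so 3 ∈ (Y ∩ Z) ∪ Y
3 ∉ Z and 3 ∈ ((Y ∩ Z) ∪ Y), so 3 ∈ Z Δ ((Y ∩ Z) ∪ Y)
3 ∈ ((Z ∪ (Y ∖ Z)) ∖ X) and 3 ∈ (Z Δ ((Y ∩ Z) ∪ Y)), so 3 ∉ ((Z ∪ (Y ∖ Z)) ∖ X) Δ (Z Δ ((Y ∩ Z) ∪ Y))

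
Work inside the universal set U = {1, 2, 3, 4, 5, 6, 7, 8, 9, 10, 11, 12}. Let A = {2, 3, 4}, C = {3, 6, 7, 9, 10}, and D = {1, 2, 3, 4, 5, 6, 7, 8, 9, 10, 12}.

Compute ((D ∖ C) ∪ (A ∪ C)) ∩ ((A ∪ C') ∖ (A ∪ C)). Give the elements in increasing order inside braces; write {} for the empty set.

{1, 5, 8, 12}

D ∖ C = {1, 2, 4, 5, 8, 12}
A ∪ C = {2, 3, 4, 6, 7, 9, 10}
(D ∖ C) ∪ (A ∪ C) = {1, 2, 3, 4, 5, 6, 7, 8, 9, 10, 12}
C' = {1, 2, 4, 5, 8, 11, 12}
A ∪ C' = {1, 2, 3, 4, 5, 8, 11, 12}
(A ∪ C') ∖ (A ∪ C) = {1, 5, 8, 11, 12}
((D ∖ C) ∪ (A ∪ C)) ∩ ((A ∪ C') ∖ (A ∪ C)) = {1, 5, 8, 12}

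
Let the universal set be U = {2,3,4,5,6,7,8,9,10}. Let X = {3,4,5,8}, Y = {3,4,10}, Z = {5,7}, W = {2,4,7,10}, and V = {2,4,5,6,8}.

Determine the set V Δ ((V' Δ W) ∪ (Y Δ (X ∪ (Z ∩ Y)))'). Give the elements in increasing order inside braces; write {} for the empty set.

{3,5,7,8,9}

V' = {3,7,9,10}
V' Δ W = {2,3,4,9}
Z ∩ Y = {}
X ∪ (Z ∩ Y) = {3,4,5,8}
Y Δ (X ∪ (Z ∩ Y)) = {5,8,10}
(Y Δ (X ∪ (Z ∩ Y)))' = {2,3,4,6,7,9}
(V' Δ W) ∪ (Y Δ (X ∪ (Z ∩ Y)))' = {2,3,4,6,7,9}
V Δ ((V' Δ W) ∪ (Y Δ (X ∪ (Z ∩ Y)))') = {3,5,7,8,9}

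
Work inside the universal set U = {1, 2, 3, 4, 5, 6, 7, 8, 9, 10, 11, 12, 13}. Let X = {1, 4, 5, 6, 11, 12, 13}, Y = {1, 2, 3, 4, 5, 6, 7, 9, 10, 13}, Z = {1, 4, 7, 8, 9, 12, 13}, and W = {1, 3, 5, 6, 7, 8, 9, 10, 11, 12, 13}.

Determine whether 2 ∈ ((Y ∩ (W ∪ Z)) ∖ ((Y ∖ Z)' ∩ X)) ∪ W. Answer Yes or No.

No

2 ∉ W and 2 ∉ Z, so 2 ∉ W ∪ Z
2 ∈ Y and 2 ∉ (W ∪ Z), so 2 ∉ Y ∩ (W ∪ Z)
2 ∈ Y and 2 ∉ Z, so 2 ∈ Y ∖ Z
2 ∉ (Y ∖ Z)' since 2 ∈ (Y ∖ Z)
2 ∉ (Y ∖ Z)' and 2 ∉ X, so 2 ∉ (Y ∖ Z)' ∩ X
2 ∉ (Y ∩ (W ∪ Z)) and 2 ∉ ((Y ∖ Z)' ∩ X), so 2 ∉ (Y ∩ (W ∪ Z)) ∖ ((Y ∖ Z)' ∩ X)
2 ∉ ((Y ∩ (W ∪ Z)) ∖ ((Y ∖ Z)' ∩ X)) and 2 ∉ W, so 2 ∉ ((Y ∩ (W ∪ Z)) ∖ ((Y ∖ Z)' ∩ X)) ∪ W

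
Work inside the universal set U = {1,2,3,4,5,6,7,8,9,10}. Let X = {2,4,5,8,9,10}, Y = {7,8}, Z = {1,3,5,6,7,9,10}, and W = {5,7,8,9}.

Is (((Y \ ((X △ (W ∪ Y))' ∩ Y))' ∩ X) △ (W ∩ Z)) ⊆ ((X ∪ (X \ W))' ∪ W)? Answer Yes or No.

No

W ∪ Y = {5,7,8,9}
X △ (W ∪ Y) = {2,4,7,10}
(X △ (W ∪ Y))' = {1,3,5,6,8,9}
(X △ (W ∪ Y))' ∩ Y = {8}
Y \ ((X △ (W ∪ Y))' ∩ Y) = {7}
(Y \ ((X △ (W ∪ Y))' ∩ Y))' = {1,2,3,4,5,6,8,9,10}
(Y \ ((X △ (W ∪ Y))' ∩ Y))' ∩ X = {2,4,5,8,9,10}
W ∩ Z = {5,7,9}
((Y \ ((X △ (W ∪ Y))' ∩ Y))' ∩ X) △ (W ∩ Z) = {2,4,7,8,10}
X \ W = {2,4,10}
X ∪ (X \ W) = {2,4,5,8,9,10}
(X ∪ (X \ W))' = {1,3,6,7}
(X ∪ (X \ W))' ∪ W = {1,3,5,6,7,8,9}
2 ∈ ((Y \ ((X △ (W ∪ Y))' ∩ Y))' ∩ X) △ (W ∩ Z) but 2 ∉ (X ∪ (X \ W))' ∪ W, so the inclusion fails.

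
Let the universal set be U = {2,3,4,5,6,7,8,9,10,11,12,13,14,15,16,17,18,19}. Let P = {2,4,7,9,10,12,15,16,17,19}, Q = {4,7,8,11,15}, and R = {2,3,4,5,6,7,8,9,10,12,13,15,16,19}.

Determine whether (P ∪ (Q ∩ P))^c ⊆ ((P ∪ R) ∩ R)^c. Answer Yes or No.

Q ∩ P = {4,7,15}
P ∪ (Q ∩ P) = {2,4,7,9,10,12,15,16,17,19}
(P ∪ (Q ∩ P))^c = {3,5,6,8,11,13,14,18}
P ∪ R = {2,3,4,5,6,7,8,9,10,12,13,15,16,17,19}
(P ∪ R) ∩ R = {2,3,4,5,6,7,8,9,10,12,13,15,16,19}
((P ∪ R) ∩ R)^c = {11,14,17,18}
3 ∈ (P ∪ (Q ∩ P))^c but 3 ∉ ((P ∪ R) ∩ R)^c, so the inclusion fails.

No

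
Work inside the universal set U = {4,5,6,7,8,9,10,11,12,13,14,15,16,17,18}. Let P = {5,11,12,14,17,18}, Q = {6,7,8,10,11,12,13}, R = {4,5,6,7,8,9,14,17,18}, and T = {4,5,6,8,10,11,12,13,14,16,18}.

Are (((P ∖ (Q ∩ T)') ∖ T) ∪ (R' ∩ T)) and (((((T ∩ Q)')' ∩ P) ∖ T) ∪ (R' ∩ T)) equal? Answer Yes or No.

Q ∩ T = {6,8,10,11,12,13}
(Q ∩ T)' = {4,5,7,9,14,15,16,17,18}
P ∖ (Q ∩ T)' = {11,12}
(P ∖ (Q ∩ T)') ∖ T = {}
R' = {10,11,12,13,15,16}
R' ∩ T = {10,11,12,13,16}
((P ∖ (Q ∩ T)') ∖ T) ∪ (R' ∩ T) = {10,11,12,13,16}
T ∩ Q = {6,8,10,11,12,13}
(T ∩ Q)' = {4,5,7,9,14,15,16,17,18}
((T ∩ Q)')' = {6,8,10,11,12,13}
((T ∩ Q)')' ∩ P = {11,12}
(((T ∩ Q)')' ∩ P) ∖ T = {}
((((T ∩ Q)')' ∩ P) ∖ T) ∪ (R' ∩ T) = {10,11,12,13,16}
Both equal {10,11,12,13,16}, so ((P ∖ (Q ∩ T)') ∖ T) ∪ (R' ∩ T) = ((((T ∩ Q)')' ∩ P) ∖ T) ∪ (R' ∩ T).

Yes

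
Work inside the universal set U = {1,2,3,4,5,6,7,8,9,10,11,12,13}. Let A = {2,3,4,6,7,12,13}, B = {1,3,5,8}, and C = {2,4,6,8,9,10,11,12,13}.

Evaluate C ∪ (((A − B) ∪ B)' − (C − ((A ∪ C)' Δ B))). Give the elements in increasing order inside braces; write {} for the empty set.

A − B = {2,4,6,7,12,13}
(A − B) ∪ B = {1,2,3,4,5,6,7,8,12,13}
((A − B) ∪ B)' = {9,10,11}
A ∪ C = {2,3,4,6,7,8,9,10,11,12,13}
(A ∪ C)' = {1,5}
(A ∪ C)' Δ B = {3,8}
C − ((A ∪ C)' Δ B) = {2,4,6,9,10,11,12,13}
((A − B) ∪ B)' − (C − ((A ∪ C)' Δ B)) = {}
C ∪ (((A − B) ∪ B)' − (C − ((A ∪ C)' Δ B))) = {2,4,6,8,9,10,11,12,13}

{2,4,6,8,9,10,11,12,13}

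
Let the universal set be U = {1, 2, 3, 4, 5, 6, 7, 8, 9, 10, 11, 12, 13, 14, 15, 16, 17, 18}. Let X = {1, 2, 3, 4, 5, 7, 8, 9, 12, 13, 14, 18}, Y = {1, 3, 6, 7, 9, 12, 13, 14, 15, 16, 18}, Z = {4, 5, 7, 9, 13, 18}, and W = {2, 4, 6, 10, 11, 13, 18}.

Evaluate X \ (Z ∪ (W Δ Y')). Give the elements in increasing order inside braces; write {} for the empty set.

{1, 2, 3, 12, 14}

Y' = {2, 4, 5, 8, 10, 11, 17}
W Δ Y' = {5, 6, 8, 13, 17, 18}
Z ∪ (W Δ Y') = {4, 5, 6, 7, 8, 9, 13, 17, 18}
X \ (Z ∪ (W Δ Y')) = {1, 2, 3, 12, 14}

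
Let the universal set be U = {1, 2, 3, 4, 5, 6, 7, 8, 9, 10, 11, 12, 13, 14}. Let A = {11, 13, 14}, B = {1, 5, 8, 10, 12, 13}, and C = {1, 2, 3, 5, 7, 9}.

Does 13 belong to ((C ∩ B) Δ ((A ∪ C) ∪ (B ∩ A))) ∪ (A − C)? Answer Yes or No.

13 ∉ C and 13 ∈ B, so 13 ∉ C ∩ B
13 ∈ A and 13 ∉ C, so 13 ∈ A ∪ C
13 ∈ B and 13 ∈ A, so 13 ∈ B ∩ A
13 ∈ (A ∪ C) and 13 ∈ (B ∩ A), so 13 ∈ (A ∪ C) ∪ (B ∩ A)
13 ∉ (C ∩ B) and 13 ∈ ((A ∪ C) ∪ (B ∩ A)), so 13 ∈ (C ∩ B) Δ ((A ∪ C) ∪ (B ∩ A))
13 ∈ A and 13 ∉ C, so 13 ∈ A − C
13 ∈ ((C ∩ B) Δ ((A ∪ C) ∪ (B ∩ A))) and 13 ∈ (A − C), so 13 ∈ ((C ∩ B) Δ ((A ∪ C) ∪ (B ∩ A))) ∪ (A − C)

Yes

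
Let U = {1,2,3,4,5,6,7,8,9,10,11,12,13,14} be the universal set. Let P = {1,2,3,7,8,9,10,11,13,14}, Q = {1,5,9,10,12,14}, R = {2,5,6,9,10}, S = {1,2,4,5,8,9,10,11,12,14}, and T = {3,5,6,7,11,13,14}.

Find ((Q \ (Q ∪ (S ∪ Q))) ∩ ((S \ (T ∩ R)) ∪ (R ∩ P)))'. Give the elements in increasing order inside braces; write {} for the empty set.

S ∪ Q = {1,2,4,5,8,9,10,11,12,14}
Q ∪ (S ∪ Q) = {1,2,4,5,8,9,10,11,12,14}
Q \ (Q ∪ (S ∪ Q)) = {}
T ∩ R = {5,6}
S \ (T ∩ R) = {1,2,4,8,9,10,11,12,14}
R ∩ P = {2,9,10}
(S \ (T ∩ R)) ∪ (R ∩ P) = {1,2,4,8,9,10,11,12,14}
(Q \ (Q ∪ (S ∪ Q))) ∩ ((S \ (T ∩ R)) ∪ (R ∩ P)) = {}
((Q \ (Q ∪ (S ∪ Q))) ∩ ((S \ (T ∩ R)) ∪ (R ∩ P)))' = {1,2,3,4,5,6,7,8,9,10,11,12,13,14}

{1,2,3,4,5,6,7,8,9,10,11,12,13,14}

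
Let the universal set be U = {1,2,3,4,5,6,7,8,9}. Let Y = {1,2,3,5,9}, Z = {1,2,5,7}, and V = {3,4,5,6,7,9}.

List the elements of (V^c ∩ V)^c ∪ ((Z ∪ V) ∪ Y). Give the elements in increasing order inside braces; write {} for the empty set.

V^c = {1,2,8}
V^c ∩ V = {}
(V^c ∩ V)^c = {1,2,3,4,5,6,7,8,9}
Z ∪ V = {1,2,3,4,5,6,7,9}
(Z ∪ V) ∪ Y = {1,2,3,4,5,6,7,9}
(V^c ∩ V)^c ∪ ((Z ∪ V) ∪ Y) = {1,2,3,4,5,6,7,8,9}

{1,2,3,4,5,6,7,8,9}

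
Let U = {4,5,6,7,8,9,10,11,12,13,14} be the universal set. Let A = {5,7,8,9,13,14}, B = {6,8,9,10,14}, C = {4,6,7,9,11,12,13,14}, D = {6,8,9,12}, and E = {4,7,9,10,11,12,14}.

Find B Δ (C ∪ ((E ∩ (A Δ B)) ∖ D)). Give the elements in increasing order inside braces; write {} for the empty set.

{4,7,8,11,12,13}

A Δ B = {5,6,7,10,13}
E ∩ (A Δ B) = {7,10}
(E ∩ (A Δ B)) ∖ D = {7,10}
C ∪ ((E ∩ (A Δ B)) ∖ D) = {4,6,7,9,10,11,12,13,14}
B Δ (C ∪ ((E ∩ (A Δ B)) ∖ D)) = {4,7,8,11,12,13}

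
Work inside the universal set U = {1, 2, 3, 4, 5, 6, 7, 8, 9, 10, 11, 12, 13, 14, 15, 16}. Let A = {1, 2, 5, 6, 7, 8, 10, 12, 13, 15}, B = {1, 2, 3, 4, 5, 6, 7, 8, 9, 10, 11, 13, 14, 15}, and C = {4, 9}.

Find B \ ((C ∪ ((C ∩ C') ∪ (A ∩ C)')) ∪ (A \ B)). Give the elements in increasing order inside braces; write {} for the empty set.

C' = {1, 2, 3, 5, 6, 7, 8, 10, 11, 12, 13, 14, 15, 16}
C ∩ C' = {}
A ∩ C = {}
(A ∩ C)' = {1, 2, 3, 4, 5, 6, 7, 8, 9, 10, 11, 12, 13, 14, 15, 16}
(C ∩ C') ∪ (A ∩ C)' = {1, 2, 3, 4, 5, 6, 7, 8, 9, 10, 11, 12, 13, 14, 15, 16}
C ∪ ((C ∩ C') ∪ (A ∩ C)') = {1, 2, 3, 4, 5, 6, 7, 8, 9, 10, 11, 12, 13, 14, 15, 16}
A \ B = {12}
(C ∪ ((C ∩ C') ∪ (A ∩ C)')) ∪ (A \ B) = {1, 2, 3, 4, 5, 6, 7, 8, 9, 10, 11, 12, 13, 14, 15, 16}
B \ ((C ∪ ((C ∩ C') ∪ (A ∩ C)')) ∪ (A \ B)) = {}

{}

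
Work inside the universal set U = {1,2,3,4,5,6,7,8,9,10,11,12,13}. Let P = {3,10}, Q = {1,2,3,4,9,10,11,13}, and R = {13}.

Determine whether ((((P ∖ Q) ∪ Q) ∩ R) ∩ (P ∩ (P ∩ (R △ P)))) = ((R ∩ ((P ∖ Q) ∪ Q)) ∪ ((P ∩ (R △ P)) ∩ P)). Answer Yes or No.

P ∖ Q = {}
(P ∖ Q) ∪ Q = {1,2,3,4,9,10,11,13}
((P ∖ Q) ∪ Q) ∩ R = {13}
R △ P = {3,10,13}
P ∩ (R △ P) = {3,10}
P ∩ (P ∩ (R △ P)) = {3,10}
(((P ∖ Q) ∪ Q) ∩ R) ∩ (P ∩ (P ∩ (R △ P))) = {}
R ∩ ((P ∖ Q) ∪ Q) = {13}
(P ∩ (R △ P)) ∩ P = {3,10}
(R ∩ ((P ∖ Q) ∪ Q)) ∪ ((P ∩ (R △ P)) ∩ P) = {3,10,13}
3 ∈ (R ∩ ((P ∖ Q) ∪ Q)) ∪ ((P ∩ (R △ P)) ∩ P) but 3 ∉ (((P ∖ Q) ∪ Q) ∩ R) ∩ (P ∩ (P ∩ (R △ P))), so they differ.

No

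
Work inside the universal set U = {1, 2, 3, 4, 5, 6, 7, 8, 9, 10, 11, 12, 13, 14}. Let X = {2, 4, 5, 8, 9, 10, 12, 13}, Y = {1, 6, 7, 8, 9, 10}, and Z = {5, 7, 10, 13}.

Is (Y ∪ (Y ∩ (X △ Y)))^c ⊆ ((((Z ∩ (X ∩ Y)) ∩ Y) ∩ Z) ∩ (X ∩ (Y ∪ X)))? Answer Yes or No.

No

X △ Y = {1, 2, 4, 5, 6, 7, 12, 13}
Y ∩ (X △ Y) = {1, 6, 7}
Y ∪ (Y ∩ (X △ Y)) = {1, 6, 7, 8, 9, 10}
(Y ∪ (Y ∩ (X △ Y)))^c = {2, 3, 4, 5, 11, 12, 13, 14}
X ∩ Y = {8, 9, 10}
Z ∩ (X ∩ Y) = {10}
(Z ∩ (X ∩ Y)) ∩ Y = {10}
((Z ∩ (X ∩ Y)) ∩ Y) ∩ Z = {10}
Y ∪ X = {1, 2, 4, 5, 6, 7, 8, 9, 10, 12, 13}
X ∩ (Y ∪ X) = {2, 4, 5, 8, 9, 10, 12, 13}
(((Z ∩ (X ∩ Y)) ∩ Y) ∩ Z) ∩ (X ∩ (Y ∪ X)) = {10}
2 ∈ (Y ∪ (Y ∩ (X △ Y)))^c but 2 ∉ (((Z ∩ (X ∩ Y)) ∩ Y) ∩ Z) ∩ (X ∩ (Y ∪ X)), so the inclusion fails.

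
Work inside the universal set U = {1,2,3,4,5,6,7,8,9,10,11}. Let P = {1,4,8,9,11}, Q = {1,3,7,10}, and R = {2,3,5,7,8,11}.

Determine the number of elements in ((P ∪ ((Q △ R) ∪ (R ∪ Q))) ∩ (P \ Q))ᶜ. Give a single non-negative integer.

Q △ R = {1,2,5,8,10,11}
R ∪ Q = {1,2,3,5,7,8,10,11}
(Q △ R) ∪ (R ∪ Q) = {1,2,3,5,7,8,10,11}
P ∪ ((Q △ R) ∪ (R ∪ Q)) = {1,2,3,4,5,7,8,9,10,11}
P \ Q = {4,8,9,11}
(P ∪ ((Q △ R) ∪ (R ∪ Q))) ∩ (P \ Q) = {4,8,9,11}
((P ∪ ((Q △ R) ∪ (R ∪ Q))) ∩ (P \ Q))ᶜ = {1,2,3,5,6,7,10}
|((P ∪ ((Q △ R) ∪ (R ∪ Q))) ∩ (P \ Q))ᶜ| = 7

7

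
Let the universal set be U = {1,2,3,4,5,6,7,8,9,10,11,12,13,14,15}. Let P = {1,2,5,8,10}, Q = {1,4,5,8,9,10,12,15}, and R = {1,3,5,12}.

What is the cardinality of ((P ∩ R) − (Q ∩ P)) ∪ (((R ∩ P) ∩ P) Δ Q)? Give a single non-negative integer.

P ∩ R = {1,5}
Q ∩ P = {1,5,8,10}
(P ∩ R) − (Q ∩ P) = {}
R ∩ P = {1,5}
(R ∩ P) ∩ P = {1,5}
((R ∩ P) ∩ P) Δ Q = {4,8,9,10,12,15}
((P ∩ R) − (Q ∩ P)) ∪ (((R ∩ P) ∩ P) Δ Q) = {4,8,9,10,12,15}
|((P ∩ R) − (Q ∩ P)) ∪ (((R ∩ P) ∩ P) Δ Q)| = 6

6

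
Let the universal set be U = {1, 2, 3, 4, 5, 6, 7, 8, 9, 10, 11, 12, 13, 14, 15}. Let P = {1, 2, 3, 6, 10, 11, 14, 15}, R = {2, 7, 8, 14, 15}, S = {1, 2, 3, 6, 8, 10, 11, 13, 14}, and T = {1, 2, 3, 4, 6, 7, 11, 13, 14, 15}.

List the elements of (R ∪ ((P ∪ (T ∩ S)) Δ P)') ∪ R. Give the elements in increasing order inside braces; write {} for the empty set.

{1, 2, 3, 4, 5, 6, 7, 8, 9, 10, 11, 12, 14, 15}

T ∩ S = {1, 2, 3, 6, 11, 13, 14}
P ∪ (T ∩ S) = {1, 2, 3, 6, 10, 11, 13, 14, 15}
(P ∪ (T ∩ S)) Δ P = {13}
((P ∪ (T ∩ S)) Δ P)' = {1, 2, 3, 4, 5, 6, 7, 8, 9, 10, 11, 12, 14, 15}
R ∪ ((P ∪ (T ∩ S)) Δ P)' = {1, 2, 3, 4, 5, 6, 7, 8, 9, 10, 11, 12, 14, 15}
(R ∪ ((P ∪ (T ∩ S)) Δ P)') ∪ R = {1, 2, 3, 4, 5, 6, 7, 8, 9, 10, 11, 12, 14, 15}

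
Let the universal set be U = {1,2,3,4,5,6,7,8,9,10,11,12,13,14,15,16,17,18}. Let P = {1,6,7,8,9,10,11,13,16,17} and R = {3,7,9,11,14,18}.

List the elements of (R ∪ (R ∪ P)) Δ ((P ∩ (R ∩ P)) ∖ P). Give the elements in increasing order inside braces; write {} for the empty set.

R ∪ P = {1,3,6,7,8,9,10,11,13,14,16,17,18}
R ∪ (R ∪ P) = {1,3,6,7,8,9,10,11,13,14,16,17,18}
R ∩ P = {7,9,11}
P ∩ (R ∩ P) = {7,9,11}
(P ∩ (R ∩ P)) ∖ P = {}
(R ∪ (R ∪ P)) Δ ((P ∩ (R ∩ P)) ∖ P) = {1,3,6,7,8,9,10,11,13,14,16,17,18}

{1,3,6,7,8,9,10,11,13,14,16,17,18}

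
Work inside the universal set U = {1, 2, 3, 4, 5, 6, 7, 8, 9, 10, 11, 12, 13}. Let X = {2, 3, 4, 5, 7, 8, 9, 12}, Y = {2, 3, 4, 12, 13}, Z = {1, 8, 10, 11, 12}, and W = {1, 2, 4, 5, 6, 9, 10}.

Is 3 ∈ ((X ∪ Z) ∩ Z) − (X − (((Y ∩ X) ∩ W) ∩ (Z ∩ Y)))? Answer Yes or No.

No

3 ∈ X and 3 ∉ Z, so 3 ∈ X ∪ Z
3 ∈ (X ∪ Z) and 3 ∉ Z, so 3 ∉ (X ∪ Z) ∩ Z
3 ∈ Y and 3 ∈ X, so 3 ∈ Y ∩ X
3 ∈ (Y ∩ X) and 3 ∉ W, so 3 ∉ (Y ∩ X) ∩ W
3 ∉ Z and 3 ∈ Y, so 3 ∉ Z ∩ Y
3 ∉ ((Y ∩ X) ∩ W) and 3 ∉ (Z ∩ Y), so 3 ∉ ((Y ∩ X) ∩ W) ∩ (Z ∩ Y)
3 ∈ X and 3 ∉ (((Y ∩ X) ∩ W) ∩ (Z ∩ Y)), so 3 ∈ X − (((Y ∩ X) ∩ W) ∩ (Z ∩ Y))
3 ∉ ((X ∪ Z) ∩ Z) and 3 ∈ (X − (((Y ∩ X) ∩ W) ∩ (Z ∩ Y))), so 3 ∉ ((X ∪ Z) ∩ Z) − (X − (((Y ∩ X) ∩ W) ∩ (Z ∩ Y)))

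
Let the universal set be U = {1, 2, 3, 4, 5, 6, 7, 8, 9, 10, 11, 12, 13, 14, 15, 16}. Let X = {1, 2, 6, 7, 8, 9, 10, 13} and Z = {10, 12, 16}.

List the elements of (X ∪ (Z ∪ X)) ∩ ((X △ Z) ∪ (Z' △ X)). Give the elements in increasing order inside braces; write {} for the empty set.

Z ∪ X = {1, 2, 6, 7, 8, 9, 10, 12, 13, 16}
X ∪ (Z ∪ X) = {1, 2, 6, 7, 8, 9, 10, 12, 13, 16}
X △ Z = {1, 2, 6, 7, 8, 9, 12, 13, 16}
Z' = {1, 2, 3, 4, 5, 6, 7, 8, 9, 11, 13, 14, 15}
Z' △ X = {3, 4, 5, 10, 11, 14, 15}
(X △ Z) ∪ (Z' △ X) = {1, 2, 3, 4, 5, 6, 7, 8, 9, 10, 11, 12, 13, 14, 15, 16}
(X ∪ (Z ∪ X)) ∩ ((X △ Z) ∪ (Z' △ X)) = {1, 2, 6, 7, 8, 9, 10, 12, 13, 16}

{1, 2, 6, 7, 8, 9, 10, 12, 13, 16}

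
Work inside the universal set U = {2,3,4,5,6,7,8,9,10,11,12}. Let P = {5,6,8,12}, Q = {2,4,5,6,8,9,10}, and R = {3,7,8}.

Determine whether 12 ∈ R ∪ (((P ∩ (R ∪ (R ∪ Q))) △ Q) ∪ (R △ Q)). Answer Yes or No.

12 ∉ R and 12 ∉ Q, so 12 ∉ R ∪ Q
12 ∉ R and 12 ∉ (R ∪ Q), so 12 ∉ R ∪ (R ∪ Q)
12 ∈ P and 12 ∉ (R ∪ (R ∪ Q)), so 12 ∉ P ∩ (R ∪ (R ∪ Q))
12 ∉ (P ∩ (R ∪ (R ∪ Q))) and 12 ∉ Q, so 12 ∉ (P ∩ (R ∪ (R ∪ Q))) △ Q
12 ∉ R and 12 ∉ Q, so 12 ∉ R △ Q
12 ∉ ((P ∩ (R ∪ (R ∪ Q))) △ Q) and 12 ∉ (R △ Q), so 12 ∉ ((P ∩ (R ∪ (R ∪ Q))) △ Q) ∪ (R △ Q)
12 ∉ R and 12 ∉ (((P ∩ (R ∪ (R ∪ Q))) △ Q) ∪ (R △ Q)), so 12 ∉ R ∪ (((P ∩ (R ∪ (R ∪ Q))) △ Q) ∪ (R △ Q))

No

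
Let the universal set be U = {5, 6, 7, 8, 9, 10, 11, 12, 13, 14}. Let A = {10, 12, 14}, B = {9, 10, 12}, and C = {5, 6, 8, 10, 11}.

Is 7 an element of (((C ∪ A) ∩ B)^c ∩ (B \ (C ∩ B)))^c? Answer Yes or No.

Yes

7 ∉ C and 7 ∉ A, so 7 ∉ C ∪ A
7 ∉ (C ∪ A) and 7 ∉ B, so 7 ∉ (C ∪ A) ∩ B
7 ∈ ((C ∪ A) ∩ B)^c since 7 ∉ ((C ∪ A) ∩ B)
7 ∉ C and 7 ∉ B, so 7 ∉ C ∩ B
7 ∉ B and 7 ∉ (C ∩ B), so 7 ∉ B \ (C ∩ B)
7 ∈ ((C ∪ A) ∩ B)^c and 7 ∉ (B \ (C ∩ B)), so 7 ∉ ((C ∪ A) ∩ B)^c ∩ (B \ (C ∩ B))
7 ∈ (((C ∪ A) ∩ B)^c ∩ (B \ (C ∩ B)))^c since 7 ∉ (((C ∪ A) ∩ B)^c ∩ (B \ (C ∩ B)))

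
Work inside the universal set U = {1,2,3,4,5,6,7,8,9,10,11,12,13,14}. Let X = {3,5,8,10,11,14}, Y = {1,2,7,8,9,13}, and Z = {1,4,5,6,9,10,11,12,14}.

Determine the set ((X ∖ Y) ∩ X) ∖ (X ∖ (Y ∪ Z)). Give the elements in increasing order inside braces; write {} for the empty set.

X ∖ Y = {3,5,10,11,14}
(X ∖ Y) ∩ X = {3,5,10,11,14}
Y ∪ Z = {1,2,4,5,6,7,8,9,10,11,12,13,14}
X ∖ (Y ∪ Z) = {3}
((X ∖ Y) ∩ X) ∖ (X ∖ (Y ∪ Z)) = {5,10,11,14}

{5,10,11,14}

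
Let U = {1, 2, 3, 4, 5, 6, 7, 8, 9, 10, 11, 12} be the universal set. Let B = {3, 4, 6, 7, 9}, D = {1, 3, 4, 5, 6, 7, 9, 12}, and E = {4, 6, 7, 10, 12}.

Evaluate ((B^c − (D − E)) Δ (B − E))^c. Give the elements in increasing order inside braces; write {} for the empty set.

B^c = {1, 2, 5, 8, 10, 11, 12}
D − E = {1, 3, 5, 9}
B^c − (D − E) = {2, 8, 10, 11, 12}
B − E = {3, 9}
(B^c − (D − E)) Δ (B − E) = {2, 3, 8, 9, 10, 11, 12}
((B^c − (D − E)) Δ (B − E))^c = {1, 4, 5, 6, 7}

{1, 4, 5, 6, 7}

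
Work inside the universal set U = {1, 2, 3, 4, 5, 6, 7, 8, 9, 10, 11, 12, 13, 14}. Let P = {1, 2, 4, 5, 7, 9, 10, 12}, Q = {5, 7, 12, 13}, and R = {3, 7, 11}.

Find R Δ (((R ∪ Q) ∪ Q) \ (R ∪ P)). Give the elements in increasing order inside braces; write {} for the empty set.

{3, 7, 11, 13}

R ∪ Q = {3, 5, 7, 11, 12, 13}
(R ∪ Q) ∪ Q = {3, 5, 7, 11, 12, 13}
R ∪ P = {1, 2, 3, 4, 5, 7, 9, 10, 11, 12}
((R ∪ Q) ∪ Q) \ (R ∪ P) = {13}
R Δ (((R ∪ Q) ∪ Q) \ (R ∪ P)) = {3, 7, 11, 13}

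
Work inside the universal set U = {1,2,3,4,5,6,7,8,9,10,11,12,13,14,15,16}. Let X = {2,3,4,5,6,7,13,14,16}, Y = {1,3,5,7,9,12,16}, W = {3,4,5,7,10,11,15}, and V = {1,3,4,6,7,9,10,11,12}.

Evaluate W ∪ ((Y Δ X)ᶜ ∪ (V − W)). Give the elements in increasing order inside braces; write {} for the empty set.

Y Δ X = {1,2,4,6,9,12,13,14}
(Y Δ X)ᶜ = {3,5,7,8,10,11,15,16}
V − W = {1,6,9,12}
(Y Δ X)ᶜ ∪ (V − W) = {1,3,5,6,7,8,9,10,11,12,15,16}
W ∪ ((Y Δ X)ᶜ ∪ (V − W)) = {1,3,4,5,6,7,8,9,10,11,12,15,16}

{1,3,4,5,6,7,8,9,10,11,12,15,16}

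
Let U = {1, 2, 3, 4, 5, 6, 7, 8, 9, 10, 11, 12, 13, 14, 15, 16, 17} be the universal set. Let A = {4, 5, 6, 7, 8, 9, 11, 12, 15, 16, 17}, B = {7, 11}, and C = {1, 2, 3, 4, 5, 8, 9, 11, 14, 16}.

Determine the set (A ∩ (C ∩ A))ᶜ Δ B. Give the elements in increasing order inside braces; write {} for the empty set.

C ∩ A = {4, 5, 8, 9, 11, 16}
A ∩ (C ∩ A) = {4, 5, 8, 9, 11, 16}
(A ∩ (C ∩ A))ᶜ = {1, 2, 3, 6, 7, 10, 12, 13, 14, 15, 17}
(A ∩ (C ∩ A))ᶜ Δ B = {1, 2, 3, 6, 10, 11, 12, 13, 14, 15, 17}

{1, 2, 3, 6, 10, 11, 12, 13, 14, 15, 17}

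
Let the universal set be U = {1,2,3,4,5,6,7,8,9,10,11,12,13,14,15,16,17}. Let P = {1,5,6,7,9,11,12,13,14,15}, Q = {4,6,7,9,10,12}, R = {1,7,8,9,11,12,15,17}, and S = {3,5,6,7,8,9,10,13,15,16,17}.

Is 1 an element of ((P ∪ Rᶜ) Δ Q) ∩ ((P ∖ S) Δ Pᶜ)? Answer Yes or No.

1 ∈ R, so 1 ∉ Rᶜ
1 ∈ P and 1 ∉ Rᶜ, so 1 ∈ P ∪ Rᶜ
1 ∈ (P ∪ Rᶜ) and 1 ∉ Q, so 1 ∈ (P ∪ Rᶜ) Δ Q
1 ∈ P and 1 ∉ S, so 1 ∈ P ∖ S
1 ∈ P, so 1 ∉ Pᶜ
1 ∈ (P ∖ S) and 1 ∉ Pᶜ, so 1 ∈ (P ∖ S) Δ Pᶜ
1 ∈ ((P ∪ Rᶜ) Δ Q) and 1 ∈ ((P ∖ S) Δ Pᶜ), so 1 ∈ ((P ∪ Rᶜ) Δ Q) ∩ ((P ∖ S) Δ Pᶜ)

Yes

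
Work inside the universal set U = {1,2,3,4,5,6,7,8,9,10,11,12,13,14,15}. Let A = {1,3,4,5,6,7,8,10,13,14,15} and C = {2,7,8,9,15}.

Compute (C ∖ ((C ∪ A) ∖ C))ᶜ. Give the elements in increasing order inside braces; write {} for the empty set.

{1,3,4,5,6,10,11,12,13,14}

C ∪ A = {1,2,3,4,5,6,7,8,9,10,13,14,15}
(C ∪ A) ∖ C = {1,3,4,5,6,10,13,14}
C ∖ ((C ∪ A) ∖ C) = {2,7,8,9,15}
(C ∖ ((C ∪ A) ∖ C))ᶜ = {1,3,4,5,6,10,11,12,13,14}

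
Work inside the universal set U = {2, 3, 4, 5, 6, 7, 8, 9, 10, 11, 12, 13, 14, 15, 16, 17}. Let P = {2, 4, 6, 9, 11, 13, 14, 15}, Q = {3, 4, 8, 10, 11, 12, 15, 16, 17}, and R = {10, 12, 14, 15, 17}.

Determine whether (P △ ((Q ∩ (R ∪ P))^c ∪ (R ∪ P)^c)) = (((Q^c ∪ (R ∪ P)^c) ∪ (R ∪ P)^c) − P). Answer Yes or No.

R ∪ P = {2, 4, 6, 9, 10, 11, 12, 13, 14, 15, 17}
Q ∩ (R ∪ P) = {4, 10, 11, 12, 15, 17}
(Q ∩ (R ∪ P))^c = {2, 3, 5, 6, 7, 8, 9, 13, 14, 16}
(R ∪ P)^c = {3, 5, 7, 8, 16}
(Q ∩ (R ∪ P))^c ∪ (R ∪ P)^c = {2, 3, 5, 6, 7, 8, 9, 13, 14, 16}
P △ ((Q ∩ (R ∪ P))^c ∪ (R ∪ P)^c) = {3, 4, 5, 7, 8, 11, 15, 16}
Q^c = {2, 5, 6, 7, 9, 13, 14}
Q^c ∪ (R ∪ P)^c = {2, 3, 5, 6, 7, 8, 9, 13, 14, 16}
(Q^c ∪ (R ∪ P)^c) ∪ (R ∪ P)^c = {2, 3, 5, 6, 7, 8, 9, 13, 14, 16}
((Q^c ∪ (R ∪ P)^c) ∪ (R ∪ P)^c) − P = {3, 5, 7, 8, 16}
4 ∈ P △ ((Q ∩ (R ∪ P))^c ∪ (R ∪ P)^c) but 4 ∉ ((Q^c ∪ (R ∪ P)^c) ∪ (R ∪ P)^c) − P, so they differ.

No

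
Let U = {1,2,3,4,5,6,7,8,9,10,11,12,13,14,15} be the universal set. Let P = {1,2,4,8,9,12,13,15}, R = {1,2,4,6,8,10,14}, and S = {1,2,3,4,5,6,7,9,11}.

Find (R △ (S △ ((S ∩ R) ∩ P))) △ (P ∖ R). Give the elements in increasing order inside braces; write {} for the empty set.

{1,2,3,4,5,7,8,10,11,12,13,14,15}

S ∩ R = {1,2,4,6}
(S ∩ R) ∩ P = {1,2,4}
S △ ((S ∩ R) ∩ P) = {3,5,6,7,9,11}
R △ (S △ ((S ∩ R) ∩ P)) = {1,2,3,4,5,7,8,9,10,11,14}
P ∖ R = {9,12,13,15}
(R △ (S △ ((S ∩ R) ∩ P))) △ (P ∖ R) = {1,2,3,4,5,7,8,10,11,12,13,14,15}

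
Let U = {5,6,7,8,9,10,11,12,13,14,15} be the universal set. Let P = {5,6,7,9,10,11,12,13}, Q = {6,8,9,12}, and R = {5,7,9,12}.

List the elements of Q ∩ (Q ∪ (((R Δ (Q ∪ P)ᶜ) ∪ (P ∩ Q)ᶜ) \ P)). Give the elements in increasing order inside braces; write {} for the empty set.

{6,8,9,12}

Q ∪ P = {5,6,7,8,9,10,11,12,13}
(Q ∪ P)ᶜ = {14,15}
R Δ (Q ∪ P)ᶜ = {5,7,9,12,14,15}
P ∩ Q = {6,9,12}
(P ∩ Q)ᶜ = {5,7,8,10,11,13,14,15}
(R Δ (Q ∪ P)ᶜ) ∪ (P ∩ Q)ᶜ = {5,7,8,9,10,11,12,13,14,15}
((R Δ (Q ∪ P)ᶜ) ∪ (P ∩ Q)ᶜ) \ P = {8,14,15}
Q ∪ (((R Δ (Q ∪ P)ᶜ) ∪ (P ∩ Q)ᶜ) \ P) = {6,8,9,12,14,15}
Q ∩ (Q ∪ (((R Δ (Q ∪ P)ᶜ) ∪ (P ∩ Q)ᶜ) \ P)) = {6,8,9,12}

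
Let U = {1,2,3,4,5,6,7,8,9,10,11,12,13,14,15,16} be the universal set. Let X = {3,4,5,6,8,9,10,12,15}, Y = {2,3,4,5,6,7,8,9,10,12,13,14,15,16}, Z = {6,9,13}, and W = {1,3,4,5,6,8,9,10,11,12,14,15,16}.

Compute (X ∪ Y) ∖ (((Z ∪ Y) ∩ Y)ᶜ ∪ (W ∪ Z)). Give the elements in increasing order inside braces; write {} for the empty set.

{2,7}

X ∪ Y = {2,3,4,5,6,7,8,9,10,12,13,14,15,16}
Z ∪ Y = {2,3,4,5,6,7,8,9,10,12,13,14,15,16}
(Z ∪ Y) ∩ Y = {2,3,4,5,6,7,8,9,10,12,13,14,15,16}
((Z ∪ Y) ∩ Y)ᶜ = {1,11}
W ∪ Z = {1,3,4,5,6,8,9,10,11,12,13,14,15,16}
((Z ∪ Y) ∩ Y)ᶜ ∪ (W ∪ Z) = {1,3,4,5,6,8,9,10,11,12,13,14,15,16}
(X ∪ Y) ∖ (((Z ∪ Y) ∩ Y)ᶜ ∪ (W ∪ Z)) = {2,7}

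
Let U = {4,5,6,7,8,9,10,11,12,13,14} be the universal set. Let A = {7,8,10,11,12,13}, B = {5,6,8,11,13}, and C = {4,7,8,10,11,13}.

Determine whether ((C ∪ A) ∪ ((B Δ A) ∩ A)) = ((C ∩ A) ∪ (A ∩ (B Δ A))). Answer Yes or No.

No

C ∪ A = {4,7,8,10,11,12,13}
B Δ A = {5,6,7,10,12}
(B Δ A) ∩ A = {7,10,12}
(C ∪ A) ∪ ((B Δ A) ∩ A) = {4,7,8,10,11,12,13}
C ∩ A = {7,8,10,11,13}
A ∩ (B Δ A) = {7,10,12}
(C ∩ A) ∪ (A ∩ (B Δ A)) = {7,8,10,11,12,13}
4 ∈ (C ∪ A) ∪ ((B Δ A) ∩ A) but 4 ∉ (C ∩ A) ∪ (A ∩ (B Δ A)), so they differ.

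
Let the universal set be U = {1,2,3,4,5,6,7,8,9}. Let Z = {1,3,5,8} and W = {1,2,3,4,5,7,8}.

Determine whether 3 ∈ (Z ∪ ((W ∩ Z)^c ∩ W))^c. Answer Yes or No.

3 ∈ W and 3 ∈ Z, so 3 ∈ W ∩ Z
3 ∉ (W ∩ Z)^c since 3 ∈ (W ∩ Z)
3 ∉ (W ∩ Z)^c and 3 ∈ W, so 3 ∉ (W ∩ Z)^c ∩ W
3 ∈ Z and 3 ∉ ((W ∩ Z)^c ∩ W), so 3 ∈ Z ∪ ((W ∩ Z)^c ∩ W)
3 ∉ (Z ∪ ((W ∩ Z)^c ∩ W))^c since 3 ∈ (Z ∪ ((W ∩ Z)^c ∩ W))

No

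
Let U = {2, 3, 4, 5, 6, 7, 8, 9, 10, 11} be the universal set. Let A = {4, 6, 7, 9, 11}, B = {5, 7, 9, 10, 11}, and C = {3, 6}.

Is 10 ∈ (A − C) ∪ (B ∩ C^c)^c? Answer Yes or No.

10 ∉ A and 10 ∉ C, so 10 ∉ A − C
10 ∉ C, so 10 ∈ C^c
10 ∈ B and 10 ∈ C^c, so 10 ∈ B ∩ C^c
10 ∉ (B ∩ C^c)^c since 10 ∈ (B ∩ C^c)
10 ∉ (A − C) and 10 ∉ (B ∩ C^c)^c, so 10 ∉ (A − C) ∪ (B ∩ C^c)^c

No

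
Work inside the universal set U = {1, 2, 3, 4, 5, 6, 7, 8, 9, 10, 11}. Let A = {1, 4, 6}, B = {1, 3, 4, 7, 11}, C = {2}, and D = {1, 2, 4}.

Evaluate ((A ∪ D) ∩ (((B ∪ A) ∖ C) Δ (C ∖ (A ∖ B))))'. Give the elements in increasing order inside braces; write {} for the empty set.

{3, 5, 7, 8, 9, 10, 11}

A ∪ D = {1, 2, 4, 6}
B ∪ A = {1, 3, 4, 6, 7, 11}
(B ∪ A) ∖ C = {1, 3, 4, 6, 7, 11}
A ∖ B = {6}
C ∖ (A ∖ B) = {2}
((B ∪ A) ∖ C) Δ (C ∖ (A ∖ B)) = {1, 2, 3, 4, 6, 7, 11}
(A ∪ D) ∩ (((B ∪ A) ∖ C) Δ (C ∖ (A ∖ B))) = {1, 2, 4, 6}
((A ∪ D) ∩ (((B ∪ A) ∖ C) Δ (C ∖ (A ∖ B))))' = {3, 5, 7, 8, 9, 10, 11}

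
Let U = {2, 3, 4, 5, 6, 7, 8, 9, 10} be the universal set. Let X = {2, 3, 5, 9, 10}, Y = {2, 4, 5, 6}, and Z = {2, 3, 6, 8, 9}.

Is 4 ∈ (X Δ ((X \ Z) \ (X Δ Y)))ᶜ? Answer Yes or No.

Yes

4 ∉ X and 4 ∉ Z, so 4 ∉ X \ Z
4 ∉ X and 4 ∈ Y, so 4 ∈ X Δ Y
4 ∉ (X \ Z) and 4 ∈ (X Δ Y), so 4 ∉ (X \ Z) \ (X Δ Y)
4 ∉ X and 4 ∉ ((X \ Z) \ (X Δ Y)), so 4 ∉ X Δ ((X \ Z) \ (X Δ Y))
4 ∈ (X Δ ((X \ Z) \ (X Δ Y)))ᶜ since 4 ∉ (X Δ ((X \ Z) \ (X Δ Y)))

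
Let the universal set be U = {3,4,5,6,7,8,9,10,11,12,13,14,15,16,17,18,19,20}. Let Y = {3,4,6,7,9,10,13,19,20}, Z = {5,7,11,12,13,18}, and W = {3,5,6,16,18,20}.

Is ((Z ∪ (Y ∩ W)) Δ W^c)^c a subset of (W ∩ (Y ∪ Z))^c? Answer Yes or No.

Y ∩ W = {3,6,20}
Z ∪ (Y ∩ W) = {3,5,6,7,11,12,13,18,20}
W^c = {4,7,8,9,10,11,12,13,14,15,17,19}
(Z ∪ (Y ∩ W)) Δ W^c = {3,4,5,6,8,9,10,14,15,17,18,19,20}
((Z ∪ (Y ∩ W)) Δ W^c)^c = {7,11,12,13,16}
Y ∪ Z = {3,4,5,6,7,9,10,11,12,13,18,19,20}
W ∩ (Y ∪ Z) = {3,5,6,18,20}
(W ∩ (Y ∪ Z))^c = {4,7,8,9,10,11,12,13,14,15,16,17,19}
Every element of {7,11,12,13,16} is in {4,7,8,9,10,11,12,13,14,15,16,17,19}, so ((Z ∪ (Y ∩ W)) Δ W^c)^c ⊆ (W ∩ (Y ∪ Z))^c.

Yes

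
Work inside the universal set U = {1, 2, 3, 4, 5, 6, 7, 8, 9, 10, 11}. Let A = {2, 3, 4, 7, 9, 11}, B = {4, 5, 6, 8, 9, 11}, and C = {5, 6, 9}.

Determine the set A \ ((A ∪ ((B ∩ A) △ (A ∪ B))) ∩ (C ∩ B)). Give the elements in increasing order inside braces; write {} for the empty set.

B ∩ A = {4, 9, 11}
A ∪ B = {2, 3, 4, 5, 6, 7, 8, 9, 11}
(B ∩ A) △ (A ∪ B) = {2, 3, 5, 6, 7, 8}
A ∪ ((B ∩ A) △ (A ∪ B)) = {2, 3, 4, 5, 6, 7, 8, 9, 11}
C ∩ B = {5, 6, 9}
(A ∪ ((B ∩ A) △ (A ∪ B))) ∩ (C ∩ B) = {5, 6, 9}
A \ ((A ∪ ((B ∩ A) △ (A ∪ B))) ∩ (C ∩ B)) = {2, 3, 4, 7, 11}

{2, 3, 4, 7, 11}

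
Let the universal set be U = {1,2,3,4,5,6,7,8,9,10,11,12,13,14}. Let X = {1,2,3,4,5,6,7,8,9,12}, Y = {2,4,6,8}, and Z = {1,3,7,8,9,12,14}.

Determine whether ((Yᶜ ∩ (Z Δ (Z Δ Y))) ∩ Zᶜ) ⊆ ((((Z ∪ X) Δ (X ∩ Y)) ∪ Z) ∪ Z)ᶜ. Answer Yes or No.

Yes

Yᶜ = {1,3,5,7,9,10,11,12,13,14}
Z Δ Y = {1,2,3,4,6,7,9,12,14}
Z Δ (Z Δ Y) = {2,4,6,8}
Yᶜ ∩ (Z Δ (Z Δ Y)) = {}
Zᶜ = {2,4,5,6,10,11,13}
(Yᶜ ∩ (Z Δ (Z Δ Y))) ∩ Zᶜ = {}
Z ∪ X = {1,2,3,4,5,6,7,8,9,12,14}
X ∩ Y = {2,4,6,8}
(Z ∪ X) Δ (X ∩ Y) = {1,3,5,7,9,12,14}
((Z ∪ X) Δ (X ∩ Y)) ∪ Z = {1,3,5,7,8,9,12,14}
(((Z ∪ X) Δ (X ∩ Y)) ∪ Z) ∪ Z = {1,3,5,7,8,9,12,14}
((((Z ∪ X) Δ (X ∩ Y)) ∪ Z) ∪ Z)ᶜ = {2,4,6,10,11,13}
Every element of {} is in {2,4,6,10,11,13}, so (Yᶜ ∩ (Z Δ (Z Δ Y))) ∩ Zᶜ ⊆ ((((Z ∪ X) Δ (X ∩ Y)) ∪ Z) ∪ Z)ᶜ.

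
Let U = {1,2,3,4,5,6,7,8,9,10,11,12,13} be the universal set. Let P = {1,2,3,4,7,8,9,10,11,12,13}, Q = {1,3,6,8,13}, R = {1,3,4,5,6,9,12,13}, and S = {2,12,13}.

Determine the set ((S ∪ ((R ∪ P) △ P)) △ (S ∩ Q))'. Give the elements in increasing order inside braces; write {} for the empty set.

{1,3,4,7,8,9,10,11,13}

R ∪ P = {1,2,3,4,5,6,7,8,9,10,11,12,13}
(R ∪ P) △ P = {5,6}
S ∪ ((R ∪ P) △ P) = {2,5,6,12,13}
S ∩ Q = {13}
(S ∪ ((R ∪ P) △ P)) △ (S ∩ Q) = {2,5,6,12}
((S ∪ ((R ∪ P) △ P)) △ (S ∩ Q))' = {1,3,4,7,8,9,10,11,13}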